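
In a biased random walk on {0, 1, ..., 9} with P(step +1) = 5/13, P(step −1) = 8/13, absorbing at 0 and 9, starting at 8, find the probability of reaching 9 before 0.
P(hit 9 before 0) = (1 − (8/5)^8) / (1 − (8/5)^9) = 27310985/44088201

Let u_k denote P(reach 9 before 0 | start at k). Boundary: u_0 = 0, u_9 = 1. Recurrence: u_k = 5/13·u_{k+1} + 8/13·u_{k-1} for 1 ≤ k ≤ 8. Try u_k = A + B·r^k with r = q/p = (8/13)/(5/13) = 8/5. Substitution satisfies the recurrence; boundary conditions give:
  u_k = (1 − r^k) / (1 − r^N) = (1 − (8/5)^8) / (1 − (8/5)^9) = 27310985/44088201.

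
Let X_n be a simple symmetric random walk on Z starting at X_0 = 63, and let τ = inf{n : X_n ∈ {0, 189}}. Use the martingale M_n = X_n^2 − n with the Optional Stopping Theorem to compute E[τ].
E[τ] = 7938

M_n = X_n^2 − n is a martingale (since E[X_{n+1}^2 | F_n] = X_n^2 + 1). By OST (τ has finite mean in a bounded region), E[M_τ] = E[M_0] = X_0^2 − 0 = 63^2 = 3969. Also E[M_τ] = E[X_τ^2] − E[τ]. The walk exits at 0 or 189, with P(hit 189 first) = 63/189, so E[X_τ^2] = 189^2 · 63/189 + 0 = 11907. Thus E[τ] = E[X_τ^2] − E[M_τ] = 11907 − 3969 = 7938 = 63(189 − 63) = 7938.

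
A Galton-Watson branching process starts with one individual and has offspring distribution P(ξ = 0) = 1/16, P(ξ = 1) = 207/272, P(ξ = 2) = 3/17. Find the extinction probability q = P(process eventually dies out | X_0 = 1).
q = 17/48

The pgf is f(s) = 1/16 + 207/272·s + 3/17·s². The extinction probability q is the smallest fixed point of f in [0, 1]. Setting s = f(s):
  3/17·s² + (207/272 − 1)·s + 1/16 = 0
  3/17·s² − (1/16 + 3/17)·s + 1/16 = 0
which factors as (s − 1)·(3/17·s − 1/16) = 0, giving roots s = 1 and s = (1/16)/(3/17) = 17/48.
Mean offspring μ = 207/272 + 2·3/17 = 303/272 > 1 (supercritical), so q < 1. The extinction probability is the smaller root: q = (1/16)/(3/17) = 17/48.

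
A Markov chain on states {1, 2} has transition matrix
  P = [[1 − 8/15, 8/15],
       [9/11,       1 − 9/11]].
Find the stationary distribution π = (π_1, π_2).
π_1 = 135/223, π_2 = 88/223

Solve πP = π with π_1 + π_2 = 1. From πP = π: π_1 · (1 − 8/15) + π_2 · 9/11 = π_1 ⇒ π_2 · 9/11 = π_1 · 8/15 ⇒ π_2/π_1 = (8/15)/(9/11) = 88/135. Together with π_1 + π_2 = 1:
  π_1 = (9/11)/(8/15 + 9/11) = (9/11)/(223/165) = 135/223,
  π_2 = (8/15)/(8/15 + 9/11) = (8/15)/(223/165) = 88/223.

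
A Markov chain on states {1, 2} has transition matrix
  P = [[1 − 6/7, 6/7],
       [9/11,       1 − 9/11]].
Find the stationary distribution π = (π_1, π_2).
π_1 = 21/43, π_2 = 22/43

Solve πP = π with π_1 + π_2 = 1. From πP = π: π_1 · (1 − 6/7) + π_2 · 9/11 = π_1 ⇒ π_2 · 9/11 = π_1 · 6/7 ⇒ π_2/π_1 = (6/7)/(9/11) = 22/21. Together with π_1 + π_2 = 1:
  π_1 = (9/11)/(6/7 + 9/11) = (9/11)/(129/77) = 21/43,
  π_2 = (6/7)/(6/7 + 9/11) = (6/7)/(129/77) = 22/43.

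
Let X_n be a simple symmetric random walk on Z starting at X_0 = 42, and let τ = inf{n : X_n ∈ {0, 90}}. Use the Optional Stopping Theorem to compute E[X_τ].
E[X_τ] = 42

X_n is a martingale and τ is a bounded-mean stopping time (indeed τ is finite a.s. with bounded expectation since the walk is in a bounded region). By the OST, E[X_τ] = E[X_0] = 42. Equivalently: E[X_τ] = 90 · P(hit 90 first) + 0 · P(hit 0 first) = 90 · (42/90) = 42.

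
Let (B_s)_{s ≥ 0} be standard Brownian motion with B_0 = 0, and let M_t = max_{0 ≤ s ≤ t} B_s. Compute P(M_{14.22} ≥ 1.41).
P(M_{14.22} ≥ 1.41) = 2·P(B_{14.22} ≥ 1.41) = 2(1 − Φ(1.41/√14.22)) ≈ 0.7085

By the reflection principle for Brownian motion, P(M_t ≥ a) = 2 · P(B_t ≥ a) for a ≥ 0. Since B_t ~ N(0, t), P(B_t ≥ 1.41) = 1 − Φ(1.41/√t) = 1 − Φ(1.41/√14.22) = 1 − Φ(0.3739). So
  P(M_{14.22} ≥ 1.41) = 2(1 − Φ(0.3739)) ≈ 0.7085.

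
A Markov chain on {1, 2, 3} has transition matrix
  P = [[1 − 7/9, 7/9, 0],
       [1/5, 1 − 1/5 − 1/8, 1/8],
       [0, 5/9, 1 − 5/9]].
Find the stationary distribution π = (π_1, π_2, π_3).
π = (72/415, 56/83, 63/415)

This is a birth-death chain on three states, which satisfies detailed balance: π_1 · P_{12} = π_2 · P_{21} and π_2 · P_{23} = π_3 · P_{32}.
From π_1 · 7/9 = π_2 · 1/5: π_2/π_1 = (7/9)/(1/5) = 35/9.
From π_2 · 1/8 = π_3 · 5/9: π_3/π_2 = (1/8)/(5/9) = 9/40.
Take π_1 proportional to 1; then unnormalized π = (1, 35/9, 7/8). Normalize by dividing by the sum 415/72:
  π = (72/415, 56/83, 63/415).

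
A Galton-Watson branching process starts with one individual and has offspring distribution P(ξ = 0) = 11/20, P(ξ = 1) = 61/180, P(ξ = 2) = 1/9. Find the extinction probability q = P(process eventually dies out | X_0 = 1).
q = 1

Mean offspring μ = 0·11/20 + 1·61/180 + 2·1/9 = 101/180 ≤ 1. For μ ≤ 1 with offspring not concentrated at 1, the Galton-Watson process goes extinct almost surely, so q = 1.
(Algebraic check: The pgf is f(s) = 11/20 + 61/180·s + 1/9·s². The extinction probability q is the smallest fixed point of f in [0, 1]. Setting s = f(s):
  1/9·s² + (61/180 − 1)·s + 11/20 = 0
  1/9·s² − (11/20 + 1/9)·s + 11/20 = 0
which factors as (s − 1)·(1/9·s − 11/20) = 0, giving roots s = 1 and s = (11/20)/(1/9) = 99/20. Since 99/20 ≥ 1, the smallest root in [0, 1] is s = 1.)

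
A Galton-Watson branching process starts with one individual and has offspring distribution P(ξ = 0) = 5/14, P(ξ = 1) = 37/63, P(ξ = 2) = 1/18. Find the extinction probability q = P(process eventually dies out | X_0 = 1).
q = 1

Mean offspring μ = 0·5/14 + 1·37/63 + 2·1/18 = 44/63 ≤ 1. For μ ≤ 1 with offspring not concentrated at 1, the Galton-Watson process goes extinct almost surely, so q = 1.
(Algebraic check: The pgf is f(s) = 5/14 + 37/63·s + 1/18·s². The extinction probability q is the smallest fixed point of f in [0, 1]. Setting s = f(s):
  1/18·s² + (37/63 − 1)·s + 5/14 = 0
  1/18·s² − (5/14 + 1/18)·s + 5/14 = 0
which factors as (s − 1)·(1/18·s − 5/14) = 0, giving roots s = 1 and s = (5/14)/(1/18) = 45/7. Since 45/7 ≥ 1, the smallest root in [0, 1] is s = 1.)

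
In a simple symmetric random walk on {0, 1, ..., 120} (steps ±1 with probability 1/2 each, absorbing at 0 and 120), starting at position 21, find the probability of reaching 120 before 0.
P(hit 120 before 0) = 21/120 = 7/40

Let u_k = P(hit 120 before 0 | start at k). Then u_0 = 0, u_120 = 1, and u_k = u_{k-1}/2 + u_{k+1}/2 for 1 ≤ k ≤ 119. This harmonic recurrence is solved by u_k = k/120, giving u_21 = 21/120 = 7/40.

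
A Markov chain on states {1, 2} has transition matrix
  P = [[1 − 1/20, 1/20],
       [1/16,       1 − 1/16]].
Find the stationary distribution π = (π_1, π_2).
π_1 = 5/9, π_2 = 4/9

Solve πP = π with π_1 + π_2 = 1. From πP = π: π_1 · (1 − 1/20) + π_2 · 1/16 = π_1 ⇒ π_2 · 1/16 = π_1 · 1/20 ⇒ π_2/π_1 = (1/20)/(1/16) = 4/5. Together with π_1 + π_2 = 1:
  π_1 = (1/16)/(1/20 + 1/16) = (1/16)/(9/80) = 5/9,
  π_2 = (1/20)/(1/20 + 1/16) = (1/20)/(9/80) = 4/9.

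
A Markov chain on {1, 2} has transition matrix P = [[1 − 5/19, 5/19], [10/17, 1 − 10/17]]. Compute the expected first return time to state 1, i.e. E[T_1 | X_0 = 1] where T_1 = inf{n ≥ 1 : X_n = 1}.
E[T_1 | X_0 = 1] = 1/π_1 = 55/38

For an irreducible recurrent Markov chain with stationary distribution π, E[T_i | X_0 = i] = 1/π_i (Kac's formula). Here π_1 = (10/17)/(5/19 + 10/17) = (10/17)/(275/323) = 38/55, so E[T_1 | X_0 = 1] = 1/π_1 = (5/19 + 10/17)/(10/17) = (275/323)/(10/17) = 55/38.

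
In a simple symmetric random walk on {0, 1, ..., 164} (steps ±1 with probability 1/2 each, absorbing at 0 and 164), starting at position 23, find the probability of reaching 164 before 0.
P(hit 164 before 0) = 23/164

Let u_k = P(hit 164 before 0 | start at k). Then u_0 = 0, u_164 = 1, and u_k = u_{k-1}/2 + u_{k+1}/2 for 1 ≤ k ≤ 163. This harmonic recurrence is solved by u_k = k/164, giving u_23 = 23/164.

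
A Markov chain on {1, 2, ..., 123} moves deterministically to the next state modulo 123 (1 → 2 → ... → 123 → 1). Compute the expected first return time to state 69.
E[T_69 | X_0 = 69] = 123

The chain cycles deterministically, so starting at state 69 it returns in exactly 123 steps. Equivalently, the stationary distribution is uniform π_j = 1/123 for every state j, so by Kac's formula E[T_69] = 1/π_69 = 123.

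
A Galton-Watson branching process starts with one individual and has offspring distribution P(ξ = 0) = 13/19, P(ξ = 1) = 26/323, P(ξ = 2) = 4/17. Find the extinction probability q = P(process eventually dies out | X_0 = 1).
q = 1

Mean offspring μ = 0·13/19 + 1·26/323 + 2·4/17 = 178/323 ≤ 1. For μ ≤ 1 with offspring not concentrated at 1, the Galton-Watson process goes extinct almost surely, so q = 1.
(Algebraic check: The pgf is f(s) = 13/19 + 26/323·s + 4/17·s². The extinction probability q is the smallest fixed point of f in [0, 1]. Setting s = f(s):
  4/17·s² + (26/323 − 1)·s + 13/19 = 0
  4/17·s² − (13/19 + 4/17)·s + 13/19 = 0
which factors as (s − 1)·(4/17·s − 13/19) = 0, giving roots s = 1 and s = (13/19)/(4/17) = 221/76. Since 221/76 ≥ 1, the smallest root in [0, 1] is s = 1.)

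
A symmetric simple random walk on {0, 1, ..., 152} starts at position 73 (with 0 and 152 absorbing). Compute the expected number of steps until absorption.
E[τ | X_0 = 73] = 5767

Let v_k = E[τ | X_0 = k]. Boundary: v_0 = v_152 = 0. Recurrence: v_k = 1 + (v_{k-1} + v_{k+1})/2 for 1 ≤ k ≤ 151. The particular solution to v_k − (v_{k-1} + v_{k+1})/2 = 1 is v_k = −k^2. Adding homogeneous solution A + B k and matching boundaries gives v_k = k (152 − k). Substituting k = 73: v_73 = 73 · 79 = 5767.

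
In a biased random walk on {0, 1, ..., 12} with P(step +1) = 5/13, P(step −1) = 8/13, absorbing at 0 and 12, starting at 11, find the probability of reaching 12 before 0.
P(hit 12 before 0) = (1 − (8/5)^11) / (1 − (8/5)^12) = 14235177445/22825112037

Let u_k denote P(reach 12 before 0 | start at k). Boundary: u_0 = 0, u_12 = 1. Recurrence: u_k = 5/13·u_{k+1} + 8/13·u_{k-1} for 1 ≤ k ≤ 11. Try u_k = A + B·r^k with r = q/p = (8/13)/(5/13) = 8/5. Substitution satisfies the recurrence; boundary conditions give:
  u_k = (1 − r^k) / (1 − r^N) = (1 − (8/5)^11) / (1 − (8/5)^12) = 14235177445/22825112037.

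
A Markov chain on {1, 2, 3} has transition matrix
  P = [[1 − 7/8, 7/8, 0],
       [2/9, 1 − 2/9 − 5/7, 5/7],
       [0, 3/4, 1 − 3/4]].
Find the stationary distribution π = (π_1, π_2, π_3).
π = (16/139, 63/139, 60/139)

This is a birth-death chain on three states, which satisfies detailed balance: π_1 · P_{12} = π_2 · P_{21} and π_2 · P_{23} = π_3 · P_{32}.
From π_1 · 7/8 = π_2 · 2/9: π_2/π_1 = (7/8)/(2/9) = 63/16.
From π_2 · 5/7 = π_3 · 3/4: π_3/π_2 = (5/7)/(3/4) = 20/21.
Take π_1 proportional to 1; then unnormalized π = (1, 63/16, 15/4). Normalize by dividing by the sum 139/16:
  π = (16/139, 63/139, 60/139).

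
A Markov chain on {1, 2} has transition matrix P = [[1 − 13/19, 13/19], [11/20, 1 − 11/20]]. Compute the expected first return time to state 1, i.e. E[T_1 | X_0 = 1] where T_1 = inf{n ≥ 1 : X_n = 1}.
E[T_1 | X_0 = 1] = 1/π_1 = 469/209

For an irreducible recurrent Markov chain with stationary distribution π, E[T_i | X_0 = i] = 1/π_i (Kac's formula). Here π_1 = (11/20)/(13/19 + 11/20) = (11/20)/(469/380) = 209/469, so E[T_1 | X_0 = 1] = 1/π_1 = (13/19 + 11/20)/(11/20) = (469/380)/(11/20) = 469/209.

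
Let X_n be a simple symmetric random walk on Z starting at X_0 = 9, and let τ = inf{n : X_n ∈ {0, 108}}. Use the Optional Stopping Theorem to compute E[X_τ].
E[X_τ] = 9

X_n is a martingale and τ is a bounded-mean stopping time (indeed τ is finite a.s. with bounded expectation since the walk is in a bounded region). By the OST, E[X_τ] = E[X_0] = 9. Equivalently: E[X_τ] = 108 · P(hit 108 first) + 0 · P(hit 0 first) = 108 · (9/108) = 9.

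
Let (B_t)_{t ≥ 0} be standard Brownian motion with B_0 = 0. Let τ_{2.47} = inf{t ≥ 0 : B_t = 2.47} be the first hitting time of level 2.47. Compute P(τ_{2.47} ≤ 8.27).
P(τ_{2.47} ≤ 8.27) = 2(1 − Φ(2.47/√8.27)) = 2(1 − Φ(0.8589)) ≈ 0.3904

By the reflection principle for standard BM, P(τ_b ≤ t) = 2 · P(B_t ≥ b). Since B_t ~ N(0, t), P(B_t ≥ 2.47) = 1 − Φ(2.47/√t) = 1 − Φ(2.47/√8.27) = 1 − Φ(0.8589) ≈ 0.19520. Doubling: P(τ_{2.47} ≤ 8.27) ≈ 2 · 0.19520 = 0.39040 ≈ 0.3904.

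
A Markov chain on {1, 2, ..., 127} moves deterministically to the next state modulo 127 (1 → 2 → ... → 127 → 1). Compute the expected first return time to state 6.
E[T_6 | X_0 = 6] = 127

The chain cycles deterministically, so starting at state 6 it returns in exactly 127 steps. Equivalently, the stationary distribution is uniform π_j = 1/127 for every state j, so by Kac's formula E[T_6] = 1/π_6 = 127.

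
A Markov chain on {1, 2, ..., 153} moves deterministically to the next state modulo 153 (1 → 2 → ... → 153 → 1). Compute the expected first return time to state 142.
E[T_142 | X_0 = 142] = 153

The chain cycles deterministically, so starting at state 142 it returns in exactly 153 steps. Equivalently, the stationary distribution is uniform π_j = 1/153 for every state j, so by Kac's formula E[T_142] = 1/π_142 = 153.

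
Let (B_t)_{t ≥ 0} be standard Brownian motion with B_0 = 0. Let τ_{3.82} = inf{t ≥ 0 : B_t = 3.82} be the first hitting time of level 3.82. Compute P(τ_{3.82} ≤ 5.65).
P(τ_{3.82} ≤ 5.65) = 2(1 − Φ(3.82/√5.65)) = 2(1 − Φ(1.6071)) ≈ 0.1080

By the reflection principle for standard BM, P(τ_b ≤ t) = 2 · P(B_t ≥ b). Since B_t ~ N(0, t), P(B_t ≥ 3.82) = 1 − Φ(3.82/√t) = 1 − Φ(3.82/√5.65) = 1 − Φ(1.6071) ≈ 0.05402. Doubling: P(τ_{3.82} ≤ 5.65) ≈ 2 · 0.05402 = 0.10804 ≈ 0.1080.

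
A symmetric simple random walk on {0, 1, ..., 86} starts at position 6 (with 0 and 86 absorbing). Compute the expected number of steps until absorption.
E[τ | X_0 = 6] = 480

Let v_k = E[τ | X_0 = k]. Boundary: v_0 = v_86 = 0. Recurrence: v_k = 1 + (v_{k-1} + v_{k+1})/2 for 1 ≤ k ≤ 85. The particular solution to v_k − (v_{k-1} + v_{k+1})/2 = 1 is v_k = −k^2. Adding homogeneous solution A + B k and matching boundaries gives v_k = k (86 − k). Substituting k = 6: v_6 = 6 · 80 = 480.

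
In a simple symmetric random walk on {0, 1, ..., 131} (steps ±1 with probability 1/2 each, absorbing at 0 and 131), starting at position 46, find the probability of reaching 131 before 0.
P(hit 131 before 0) = 46/131

Let u_k = P(hit 131 before 0 | start at k). Then u_0 = 0, u_131 = 1, and u_k = u_{k-1}/2 + u_{k+1}/2 for 1 ≤ k ≤ 130. This harmonic recurrence is solved by u_k = k/131, giving u_46 = 46/131.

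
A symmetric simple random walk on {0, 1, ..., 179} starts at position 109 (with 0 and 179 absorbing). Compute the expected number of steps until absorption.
E[τ | X_0 = 109] = 7630

Let v_k = E[τ | X_0 = k]. Boundary: v_0 = v_179 = 0. Recurrence: v_k = 1 + (v_{k-1} + v_{k+1})/2 for 1 ≤ k ≤ 178. The particular solution to v_k − (v_{k-1} + v_{k+1})/2 = 1 is v_k = −k^2. Adding homogeneous solution A + B k and matching boundaries gives v_k = k (179 − k). Substituting k = 109: v_109 = 109 · 70 = 7630.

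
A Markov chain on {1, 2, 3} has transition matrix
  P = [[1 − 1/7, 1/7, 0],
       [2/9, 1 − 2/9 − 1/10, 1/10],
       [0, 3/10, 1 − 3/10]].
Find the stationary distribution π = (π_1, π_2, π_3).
π = (7/13, 9/26, 3/26)

This is a birth-death chain on three states, which satisfies detailed balance: π_1 · P_{12} = π_2 · P_{21} and π_2 · P_{23} = π_3 · P_{32}.
From π_1 · 1/7 = π_2 · 2/9: π_2/π_1 = (1/7)/(2/9) = 9/14.
From π_2 · 1/10 = π_3 · 3/10: π_3/π_2 = (1/10)/(3/10) = 1/3.
Take π_1 proportional to 1; then unnormalized π = (1, 9/14, 3/14). Normalize by dividing by the sum 13/7:
  π = (7/13, 9/26, 3/26).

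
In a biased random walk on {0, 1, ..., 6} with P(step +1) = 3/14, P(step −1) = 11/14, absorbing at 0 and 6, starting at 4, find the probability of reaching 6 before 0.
P(hit 6 before 0) = (1 − (11/3)^4) / (1 − (11/3)^6) = 1170/15811

Let u_k denote P(reach 6 before 0 | start at k). Boundary: u_0 = 0, u_6 = 1. Recurrence: u_k = 3/14·u_{k+1} + 11/14·u_{k-1} for 1 ≤ k ≤ 5. Try u_k = A + B·r^k with r = q/p = (11/14)/(3/14) = 11/3. Substitution satisfies the recurrence; boundary conditions give:
  u_k = (1 − r^k) / (1 − r^N) = (1 − (11/3)^4) / (1 − (11/3)^6) = 1170/15811.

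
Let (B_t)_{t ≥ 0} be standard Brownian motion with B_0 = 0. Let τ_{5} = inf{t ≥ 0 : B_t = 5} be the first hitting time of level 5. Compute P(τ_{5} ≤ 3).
P(τ_{5} ≤ 3) = 2(1 − Φ(5/√3)) = 2(1 − Φ(2.8868)) ≈ 0.0039

By the reflection principle for standard BM, P(τ_b ≤ t) = 2 · P(B_t ≥ b). Since B_t ~ N(0, t), P(B_t ≥ 5) = 1 − Φ(5/√t) = 1 − Φ(5/√3) = 1 − Φ(2.8868) ≈ 0.00195. Doubling: P(τ_{5} ≤ 3) ≈ 2 · 0.00195 = 0.00390 ≈ 0.0039.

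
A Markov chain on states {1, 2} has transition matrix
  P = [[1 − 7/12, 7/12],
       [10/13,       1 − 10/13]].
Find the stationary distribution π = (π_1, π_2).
π_1 = 120/211, π_2 = 91/211

Solve πP = π with π_1 + π_2 = 1. From πP = π: π_1 · (1 − 7/12) + π_2 · 10/13 = π_1 ⇒ π_2 · 10/13 = π_1 · 7/12 ⇒ π_2/π_1 = (7/12)/(10/13) = 91/120. Together with π_1 + π_2 = 1:
  π_1 = (10/13)/(7/12 + 10/13) = (10/13)/(211/156) = 120/211,
  π_2 = (7/12)/(7/12 + 10/13) = (7/12)/(211/156) = 91/211.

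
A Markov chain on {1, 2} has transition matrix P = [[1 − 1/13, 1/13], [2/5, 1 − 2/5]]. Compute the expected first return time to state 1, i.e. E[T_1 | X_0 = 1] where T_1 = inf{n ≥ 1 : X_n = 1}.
E[T_1 | X_0 = 1] = 1/π_1 = 31/26

For an irreducible recurrent Markov chain with stationary distribution π, E[T_i | X_0 = i] = 1/π_i (Kac's formula). Here π_1 = (2/5)/(1/13 + 2/5) = (2/5)/(31/65) = 26/31, so E[T_1 | X_0 = 1] = 1/π_1 = (1/13 + 2/5)/(2/5) = (31/65)/(2/5) = 31/26.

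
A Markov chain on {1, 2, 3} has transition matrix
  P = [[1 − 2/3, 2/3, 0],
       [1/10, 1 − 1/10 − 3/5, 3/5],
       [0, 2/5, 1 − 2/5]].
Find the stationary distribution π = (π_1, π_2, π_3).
π = (3/53, 20/53, 30/53)

This is a birth-death chain on three states, which satisfies detailed balance: π_1 · P_{12} = π_2 · P_{21} and π_2 · P_{23} = π_3 · P_{32}.
From π_1 · 2/3 = π_2 · 1/10: π_2/π_1 = (2/3)/(1/10) = 20/3.
From π_2 · 3/5 = π_3 · 2/5: π_3/π_2 = (3/5)/(2/5) = 3/2.
Take π_1 proportional to 1; then unnormalized π = (1, 20/3, 10). Normalize by dividing by the sum 53/3:
  π = (3/53, 20/53, 30/53).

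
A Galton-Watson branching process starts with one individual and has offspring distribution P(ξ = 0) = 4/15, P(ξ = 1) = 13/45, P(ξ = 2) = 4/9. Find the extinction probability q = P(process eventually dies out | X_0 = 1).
q = 3/5

The pgf is f(s) = 4/15 + 13/45·s + 4/9·s². The extinction probability q is the smallest fixed point of f in [0, 1]. Setting s = f(s):
  4/9·s² + (13/45 − 1)·s + 4/15 = 0
  4/9·s² − (4/15 + 4/9)·s + 4/15 = 0
which factors as (s − 1)·(4/9·s − 4/15) = 0, giving roots s = 1 and s = (4/15)/(4/9) = 3/5.
Mean offspring μ = 13/45 + 2·4/9 = 53/45 > 1 (supercritical), so q < 1. The extinction probability is the smaller root: q = (4/15)/(4/9) = 3/5.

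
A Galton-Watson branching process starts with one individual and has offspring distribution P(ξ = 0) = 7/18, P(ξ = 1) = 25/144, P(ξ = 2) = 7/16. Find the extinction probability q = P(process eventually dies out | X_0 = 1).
q = 8/9

The pgf is f(s) = 7/18 + 25/144·s + 7/16·s². The extinction probability q is the smallest fixed point of f in [0, 1]. Setting s = f(s):
  7/16·s² + (25/144 − 1)·s + 7/18 = 0
  7/16·s² − (7/18 + 7/16)·s + 7/18 = 0
which factors as (s − 1)·(7/16·s − 7/18) = 0, giving roots s = 1 and s = (7/18)/(7/16) = 8/9.
Mean offspring μ = 25/144 + 2·7/16 = 151/144 > 1 (supercritical), so q < 1. The extinction probability is the smaller root: q = (7/18)/(7/16) = 8/9.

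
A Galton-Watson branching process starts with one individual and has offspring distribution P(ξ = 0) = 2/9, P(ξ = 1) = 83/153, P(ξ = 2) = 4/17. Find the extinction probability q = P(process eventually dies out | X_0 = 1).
q = 17/18

The pgf is f(s) = 2/9 + 83/153·s + 4/17·s². The extinction probability q is the smallest fixed point of f in [0, 1]. Setting s = f(s):
  4/17·s² + (83/153 − 1)·s + 2/9 = 0
  4/17·s² − (2/9 + 4/17)·s + 2/9 = 0
which factors as (s − 1)·(4/17·s − 2/9) = 0, giving roots s = 1 and s = (2/9)/(4/17) = 17/18.
Mean offspring μ = 83/153 + 2·4/17 = 155/153 > 1 (supercritical), so q < 1. The extinction probability is the smaller root: q = (2/9)/(4/17) = 17/18.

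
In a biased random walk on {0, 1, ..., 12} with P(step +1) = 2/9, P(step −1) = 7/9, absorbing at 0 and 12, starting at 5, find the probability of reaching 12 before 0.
P(hit 12 before 0) = (1 − (7/2)^5) / (1 − (7/2)^12) = 429440/2768256621

Let u_k denote P(reach 12 before 0 | start at k). Boundary: u_0 = 0, u_12 = 1. Recurrence: u_k = 2/9·u_{k+1} + 7/9·u_{k-1} for 1 ≤ k ≤ 11. Try u_k = A + B·r^k with r = q/p = (7/9)/(2/9) = 7/2. Substitution satisfies the recurrence; boundary conditions give:
  u_k = (1 − r^k) / (1 − r^N) = (1 − (7/2)^5) / (1 − (7/2)^12) = 429440/2768256621.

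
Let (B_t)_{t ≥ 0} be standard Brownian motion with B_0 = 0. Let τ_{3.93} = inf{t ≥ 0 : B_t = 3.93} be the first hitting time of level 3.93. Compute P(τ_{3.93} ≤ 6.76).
P(τ_{3.93} ≤ 6.76) = 2(1 − Φ(3.93/√6.76)) = 2(1 − Φ(1.5115)) ≈ 0.1307

By the reflection principle for standard BM, P(τ_b ≤ t) = 2 · P(B_t ≥ b). Since B_t ~ N(0, t), P(B_t ≥ 3.93) = 1 − Φ(3.93/√t) = 1 − Φ(3.93/√6.76) = 1 − Φ(1.5115) ≈ 0.06533. Doubling: P(τ_{3.93} ≤ 6.76) ≈ 2 · 0.06533 = 0.13066 ≈ 0.1307.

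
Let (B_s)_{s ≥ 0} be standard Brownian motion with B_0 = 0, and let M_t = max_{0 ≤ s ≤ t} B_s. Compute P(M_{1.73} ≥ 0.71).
P(M_{1.73} ≥ 0.71) = 2·P(B_{1.73} ≥ 0.71) = 2(1 − Φ(0.71/√1.73)) ≈ 0.5893

By the reflection principle for Brownian motion, P(M_t ≥ a) = 2 · P(B_t ≥ a) for a ≥ 0. Since B_t ~ N(0, t), P(B_t ≥ 0.71) = 1 − Φ(0.71/√t) = 1 − Φ(0.71/√1.73) = 1 − Φ(0.5398). So
  P(M_{1.73} ≥ 0.71) = 2(1 − Φ(0.5398)) ≈ 0.5893.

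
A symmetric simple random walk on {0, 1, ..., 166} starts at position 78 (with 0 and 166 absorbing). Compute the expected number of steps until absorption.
E[τ | X_0 = 78] = 6864

Let v_k = E[τ | X_0 = k]. Boundary: v_0 = v_166 = 0. Recurrence: v_k = 1 + (v_{k-1} + v_{k+1})/2 for 1 ≤ k ≤ 165. The particular solution to v_k − (v_{k-1} + v_{k+1})/2 = 1 is v_k = −k^2. Adding homogeneous solution A + B k and matching boundaries gives v_k = k (166 − k). Substituting k = 78: v_78 = 78 · 88 = 6864.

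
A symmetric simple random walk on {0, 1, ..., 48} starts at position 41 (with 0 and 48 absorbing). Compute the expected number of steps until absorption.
E[τ | X_0 = 41] = 287

Let v_k = E[τ | X_0 = k]. Boundary: v_0 = v_48 = 0. Recurrence: v_k = 1 + (v_{k-1} + v_{k+1})/2 for 1 ≤ k ≤ 47. The particular solution to v_k − (v_{k-1} + v_{k+1})/2 = 1 is v_k = −k^2. Adding homogeneous solution A + B k and matching boundaries gives v_k = k (48 − k). Substituting k = 41: v_41 = 41 · 7 = 287.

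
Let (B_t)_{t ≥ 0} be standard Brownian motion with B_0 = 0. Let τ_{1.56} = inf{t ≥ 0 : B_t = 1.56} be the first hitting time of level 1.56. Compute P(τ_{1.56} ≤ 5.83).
P(τ_{1.56} ≤ 5.83) = 2(1 − Φ(1.56/√5.83)) = 2(1 − Φ(0.6461)) ≈ 0.5182

By the reflection principle for standard BM, P(τ_b ≤ t) = 2 · P(B_t ≥ b). Since B_t ~ N(0, t), P(B_t ≥ 1.56) = 1 − Φ(1.56/√t) = 1 − Φ(1.56/√5.83) = 1 − Φ(0.6461) ≈ 0.25911. Doubling: P(τ_{1.56} ≤ 5.83) ≈ 2 · 0.25911 = 0.51822 ≈ 0.5182.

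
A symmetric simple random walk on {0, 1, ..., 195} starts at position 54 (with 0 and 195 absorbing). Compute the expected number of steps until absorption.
E[τ | X_0 = 54] = 7614

Let v_k = E[τ | X_0 = k]. Boundary: v_0 = v_195 = 0. Recurrence: v_k = 1 + (v_{k-1} + v_{k+1})/2 for 1 ≤ k ≤ 194. The particular solution to v_k − (v_{k-1} + v_{k+1})/2 = 1 is v_k = −k^2. Adding homogeneous solution A + B k and matching boundaries gives v_k = k (195 − k). Substituting k = 54: v_54 = 54 · 141 = 7614.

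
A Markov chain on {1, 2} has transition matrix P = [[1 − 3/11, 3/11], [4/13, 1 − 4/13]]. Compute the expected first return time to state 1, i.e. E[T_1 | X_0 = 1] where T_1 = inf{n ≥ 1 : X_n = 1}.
E[T_1 | X_0 = 1] = 1/π_1 = 83/44

For an irreducible recurrent Markov chain with stationary distribution π, E[T_i | X_0 = i] = 1/π_i (Kac's formula). Here π_1 = (4/13)/(3/11 + 4/13) = (4/13)/(83/143) = 44/83, so E[T_1 | X_0 = 1] = 1/π_1 = (3/11 + 4/13)/(4/13) = (83/143)/(4/13) = 83/44.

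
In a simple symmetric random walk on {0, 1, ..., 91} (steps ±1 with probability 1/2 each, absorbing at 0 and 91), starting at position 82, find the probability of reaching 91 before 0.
P(hit 91 before 0) = 82/91

Let u_k = P(hit 91 before 0 | start at k). Then u_0 = 0, u_91 = 1, and u_k = u_{k-1}/2 + u_{k+1}/2 for 1 ≤ k ≤ 90. This harmonic recurrence is solved by u_k = k/91, giving u_82 = 82/91.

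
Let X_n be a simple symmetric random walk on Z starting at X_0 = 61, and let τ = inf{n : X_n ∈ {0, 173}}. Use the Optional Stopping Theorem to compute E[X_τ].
E[X_τ] = 61

X_n is a martingale and τ is a bounded-mean stopping time (indeed τ is finite a.s. with bounded expectation since the walk is in a bounded region). By the OST, E[X_τ] = E[X_0] = 61. Equivalently: E[X_τ] = 173 · P(hit 173 first) + 0 · P(hit 0 first) = 173 · (61/173) = 61.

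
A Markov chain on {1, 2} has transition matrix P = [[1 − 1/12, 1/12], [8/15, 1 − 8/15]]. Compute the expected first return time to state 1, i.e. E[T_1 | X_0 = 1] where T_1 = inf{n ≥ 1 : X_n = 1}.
E[T_1 | X_0 = 1] = 1/π_1 = 37/32

For an irreducible recurrent Markov chain with stationary distribution π, E[T_i | X_0 = i] = 1/π_i (Kac's formula). Here π_1 = (8/15)/(1/12 + 8/15) = (8/15)/(37/60) = 32/37, so E[T_1 | X_0 = 1] = 1/π_1 = (1/12 + 8/15)/(8/15) = (37/60)/(8/15) = 37/32.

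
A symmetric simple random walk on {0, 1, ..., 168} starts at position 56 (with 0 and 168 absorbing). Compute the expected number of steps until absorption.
E[τ | X_0 = 56] = 6272

Let v_k = E[τ | X_0 = k]. Boundary: v_0 = v_168 = 0. Recurrence: v_k = 1 + (v_{k-1} + v_{k+1})/2 for 1 ≤ k ≤ 167. The particular solution to v_k − (v_{k-1} + v_{k+1})/2 = 1 is v_k = −k^2. Adding homogeneous solution A + B k and matching boundaries gives v_k = k (168 − k). Substituting k = 56: v_56 = 56 · 112 = 6272.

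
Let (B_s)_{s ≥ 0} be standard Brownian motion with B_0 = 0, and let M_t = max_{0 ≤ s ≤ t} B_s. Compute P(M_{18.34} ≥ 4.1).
P(M_{18.34} ≥ 4.1) = 2·P(B_{18.34} ≥ 4.1) = 2(1 − Φ(4.1/√18.34)) ≈ 0.3384

By the reflection principle for Brownian motion, P(M_t ≥ a) = 2 · P(B_t ≥ a) for a ≥ 0. Since B_t ~ N(0, t), P(B_t ≥ 4.1) = 1 − Φ(4.1/√t) = 1 − Φ(4.1/√18.34) = 1 − Φ(0.9574). So
  P(M_{18.34} ≥ 4.1) = 2(1 − Φ(0.9574)) ≈ 0.3384.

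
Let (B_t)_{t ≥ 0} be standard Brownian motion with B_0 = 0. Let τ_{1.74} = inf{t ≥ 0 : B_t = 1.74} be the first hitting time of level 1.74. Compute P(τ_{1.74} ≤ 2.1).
P(τ_{1.74} ≤ 2.1) = 2(1 − Φ(1.74/√2.1)) = 2(1 − Φ(1.2007)) ≈ 0.2299

By the reflection principle for standard BM, P(τ_b ≤ t) = 2 · P(B_t ≥ b). Since B_t ~ N(0, t), P(B_t ≥ 1.74) = 1 − Φ(1.74/√t) = 1 − Φ(1.74/√2.1) = 1 − Φ(1.2007) ≈ 0.11493. Doubling: P(τ_{1.74} ≤ 2.1) ≈ 2 · 0.11493 = 0.22986 ≈ 0.2299.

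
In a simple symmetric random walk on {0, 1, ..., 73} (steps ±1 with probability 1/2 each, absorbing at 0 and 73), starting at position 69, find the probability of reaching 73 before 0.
P(hit 73 before 0) = 69/73

Let u_k = P(hit 73 before 0 | start at k). Then u_0 = 0, u_73 = 1, and u_k = u_{k-1}/2 + u_{k+1}/2 for 1 ≤ k ≤ 72. This harmonic recurrence is solved by u_k = k/73, giving u_69 = 69/73.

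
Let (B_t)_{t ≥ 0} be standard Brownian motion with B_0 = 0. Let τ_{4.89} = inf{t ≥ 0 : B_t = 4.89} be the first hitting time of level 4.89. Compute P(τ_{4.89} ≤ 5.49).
P(τ_{4.89} ≤ 5.49) = 2(1 − Φ(4.89/√5.49)) = 2(1 − Φ(2.0870)) ≈ 0.0369

By the reflection principle for standard BM, P(τ_b ≤ t) = 2 · P(B_t ≥ b). Since B_t ~ N(0, t), P(B_t ≥ 4.89) = 1 − Φ(4.89/√t) = 1 − Φ(4.89/√5.49) = 1 − Φ(2.0870) ≈ 0.01844. Doubling: P(τ_{4.89} ≤ 5.49) ≈ 2 · 0.01844 = 0.03688 ≈ 0.0369.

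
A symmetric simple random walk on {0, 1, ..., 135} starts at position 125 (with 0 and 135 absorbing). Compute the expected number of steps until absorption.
E[τ | X_0 = 125] = 1250

Let v_k = E[τ | X_0 = k]. Boundary: v_0 = v_135 = 0. Recurrence: v_k = 1 + (v_{k-1} + v_{k+1})/2 for 1 ≤ k ≤ 134. The particular solution to v_k − (v_{k-1} + v_{k+1})/2 = 1 is v_k = −k^2. Adding homogeneous solution A + B k and matching boundaries gives v_k = k (135 − k). Substituting k = 125: v_125 = 125 · 10 = 1250.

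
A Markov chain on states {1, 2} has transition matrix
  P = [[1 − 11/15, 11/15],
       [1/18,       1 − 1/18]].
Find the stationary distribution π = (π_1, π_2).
π_1 = 5/71, π_2 = 66/71

Solve πP = π with π_1 + π_2 = 1. From πP = π: π_1 · (1 − 11/15) + π_2 · 1/18 = π_1 ⇒ π_2 · 1/18 = π_1 · 11/15 ⇒ π_2/π_1 = (11/15)/(1/18) = 66/5. Together with π_1 + π_2 = 1:
  π_1 = (1/18)/(11/15 + 1/18) = (1/18)/(71/90) = 5/71,
  π_2 = (11/15)/(11/15 + 1/18) = (11/15)/(71/90) = 66/71.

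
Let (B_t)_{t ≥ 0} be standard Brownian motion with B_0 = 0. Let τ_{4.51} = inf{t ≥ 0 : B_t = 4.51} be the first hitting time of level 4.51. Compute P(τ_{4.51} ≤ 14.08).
P(τ_{4.51} ≤ 14.08) = 2(1 − Φ(4.51/√14.08)) = 2(1 − Φ(1.2019)) ≈ 0.2294

By the reflection principle for standard BM, P(τ_b ≤ t) = 2 · P(B_t ≥ b). Since B_t ~ N(0, t), P(B_t ≥ 4.51) = 1 − Φ(4.51/√t) = 1 − Φ(4.51/√14.08) = 1 − Φ(1.2019) ≈ 0.11470. Doubling: P(τ_{4.51} ≤ 14.08) ≈ 2 · 0.11470 = 0.22940 ≈ 0.2294.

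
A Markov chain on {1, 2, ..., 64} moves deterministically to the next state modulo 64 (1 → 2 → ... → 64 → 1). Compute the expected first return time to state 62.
E[T_62 | X_0 = 62] = 64

The chain cycles deterministically, so starting at state 62 it returns in exactly 64 steps. Equivalently, the stationary distribution is uniform π_j = 1/64 for every state j, so by Kac's formula E[T_62] = 1/π_62 = 64.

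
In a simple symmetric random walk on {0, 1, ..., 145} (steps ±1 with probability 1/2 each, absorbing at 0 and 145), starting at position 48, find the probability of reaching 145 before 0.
P(hit 145 before 0) = 48/145

Let u_k = P(hit 145 before 0 | start at k). Then u_0 = 0, u_145 = 1, and u_k = u_{k-1}/2 + u_{k+1}/2 for 1 ≤ k ≤ 144. This harmonic recurrence is solved by u_k = k/145, giving u_48 = 48/145.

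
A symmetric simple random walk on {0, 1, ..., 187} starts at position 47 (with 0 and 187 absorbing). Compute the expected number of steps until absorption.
E[τ | X_0 = 47] = 6580

Let v_k = E[τ | X_0 = k]. Boundary: v_0 = v_187 = 0. Recurrence: v_k = 1 + (v_{k-1} + v_{k+1})/2 for 1 ≤ k ≤ 186. The particular solution to v_k − (v_{k-1} + v_{k+1})/2 = 1 is v_k = −k^2. Adding homogeneous solution A + B k and matching boundaries gives v_k = k (187 − k). Substituting k = 47: v_47 = 47 · 140 = 6580.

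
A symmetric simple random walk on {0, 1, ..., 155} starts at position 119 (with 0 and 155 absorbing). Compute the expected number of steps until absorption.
E[τ | X_0 = 119] = 4284

Let v_k = E[τ | X_0 = k]. Boundary: v_0 = v_155 = 0. Recurrence: v_k = 1 + (v_{k-1} + v_{k+1})/2 for 1 ≤ k ≤ 154. The particular solution to v_k − (v_{k-1} + v_{k+1})/2 = 1 is v_k = −k^2. Adding homogeneous solution A + B k and matching boundaries gives v_k = k (155 − k). Substituting k = 119: v_119 = 119 · 36 = 4284.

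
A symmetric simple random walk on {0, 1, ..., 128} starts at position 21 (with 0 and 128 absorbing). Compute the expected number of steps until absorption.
E[τ | X_0 = 21] = 2247

Let v_k = E[τ | X_0 = k]. Boundary: v_0 = v_128 = 0. Recurrence: v_k = 1 + (v_{k-1} + v_{k+1})/2 for 1 ≤ k ≤ 127. The particular solution to v_k − (v_{k-1} + v_{k+1})/2 = 1 is v_k = −k^2. Adding homogeneous solution A + B k and matching boundaries gives v_k = k (128 − k). Substituting k = 21: v_21 = 21 · 107 = 2247.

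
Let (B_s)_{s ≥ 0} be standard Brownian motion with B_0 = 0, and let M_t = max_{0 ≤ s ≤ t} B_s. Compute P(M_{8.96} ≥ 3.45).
P(M_{8.96} ≥ 3.45) = 2·P(B_{8.96} ≥ 3.45) = 2(1 − Φ(3.45/√8.96)) ≈ 0.2491

By the reflection principle for Brownian motion, P(M_t ≥ a) = 2 · P(B_t ≥ a) for a ≥ 0. Since B_t ~ N(0, t), P(B_t ≥ 3.45) = 1 − Φ(3.45/√t) = 1 − Φ(3.45/√8.96) = 1 − Φ(1.1526). So
  P(M_{8.96} ≥ 3.45) = 2(1 − Φ(1.1526)) ≈ 0.2491.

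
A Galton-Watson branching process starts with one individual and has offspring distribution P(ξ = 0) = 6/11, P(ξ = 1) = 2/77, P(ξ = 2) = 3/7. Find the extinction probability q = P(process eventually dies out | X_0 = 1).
q = 1

Mean offspring μ = 0·6/11 + 1·2/77 + 2·3/7 = 68/77 ≤ 1. For μ ≤ 1 with offspring not concentrated at 1, the Galton-Watson process goes extinct almost surely, so q = 1.
(Algebraic check: The pgf is f(s) = 6/11 + 2/77·s + 3/7·s². The extinction probability q is the smallest fixed point of f in [0, 1]. Setting s = f(s):
  3/7·s² + (2/77 − 1)·s + 6/11 = 0
  3/7·s² − (6/11 + 3/7)·s + 6/11 = 0
which factors as (s − 1)·(3/7·s − 6/11) = 0, giving roots s = 1 and s = (6/11)/(3/7) = 14/11. Since 14/11 ≥ 1, the smallest root in [0, 1] is s = 1.)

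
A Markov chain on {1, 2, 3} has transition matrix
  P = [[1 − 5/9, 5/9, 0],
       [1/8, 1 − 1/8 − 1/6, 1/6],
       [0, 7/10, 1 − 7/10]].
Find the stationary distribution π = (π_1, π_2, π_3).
π = (189/1229, 840/1229, 200/1229)

This is a birth-death chain on three states, which satisfies detailed balance: π_1 · P_{12} = π_2 · P_{21} and π_2 · P_{23} = π_3 · P_{32}.
From π_1 · 5/9 = π_2 · 1/8: π_2/π_1 = (5/9)/(1/8) = 40/9.
From π_2 · 1/6 = π_3 · 7/10: π_3/π_2 = (1/6)/(7/10) = 5/21.
Take π_1 proportional to 1; then unnormalized π = (1, 40/9, 200/189). Normalize by dividing by the sum 1229/189:
  π = (189/1229, 840/1229, 200/1229).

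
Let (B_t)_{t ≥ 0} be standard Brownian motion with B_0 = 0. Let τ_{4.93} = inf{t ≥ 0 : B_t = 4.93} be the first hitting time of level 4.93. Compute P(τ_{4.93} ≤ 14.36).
P(τ_{4.93} ≤ 14.36) = 2(1 − Φ(4.93/√14.36)) = 2(1 − Φ(1.3010)) ≈ 0.1933

By the reflection principle for standard BM, P(τ_b ≤ t) = 2 · P(B_t ≥ b). Since B_t ~ N(0, t), P(B_t ≥ 4.93) = 1 − Φ(4.93/√t) = 1 − Φ(4.93/√14.36) = 1 − Φ(1.3010) ≈ 0.09663. Doubling: P(τ_{4.93} ≤ 14.36) ≈ 2 · 0.09663 = 0.19326 ≈ 0.1933.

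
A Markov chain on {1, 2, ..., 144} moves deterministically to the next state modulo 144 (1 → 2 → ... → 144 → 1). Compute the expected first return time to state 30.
E[T_30 | X_0 = 30] = 144

The chain cycles deterministically, so starting at state 30 it returns in exactly 144 steps. Equivalently, the stationary distribution is uniform π_j = 1/144 for every state j, so by Kac's formula E[T_30] = 1/π_30 = 144.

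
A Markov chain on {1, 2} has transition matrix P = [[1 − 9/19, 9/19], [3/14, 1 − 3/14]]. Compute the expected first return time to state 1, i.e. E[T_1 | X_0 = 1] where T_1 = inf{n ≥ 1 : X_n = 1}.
E[T_1 | X_0 = 1] = 1/π_1 = 61/19

For an irreducible recurrent Markov chain with stationary distribution π, E[T_i | X_0 = i] = 1/π_i (Kac's formula). Here π_1 = (3/14)/(9/19 + 3/14) = (3/14)/(183/266) = 19/61, so E[T_1 | X_0 = 1] = 1/π_1 = (9/19 + 3/14)/(3/14) = (183/266)/(3/14) = 61/19.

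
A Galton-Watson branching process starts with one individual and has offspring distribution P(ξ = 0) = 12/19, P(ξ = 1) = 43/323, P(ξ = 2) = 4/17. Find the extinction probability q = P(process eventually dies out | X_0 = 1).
q = 1

Mean offspring μ = 0·12/19 + 1·43/323 + 2·4/17 = 195/323 ≤ 1. For μ ≤ 1 with offspring not concentrated at 1, the Galton-Watson process goes extinct almost surely, so q = 1.
(Algebraic check: The pgf is f(s) = 12/19 + 43/323·s + 4/17·s². The extinction probability q is the smallest fixed point of f in [0, 1]. Setting s = f(s):
  4/17·s² + (43/323 − 1)·s + 12/19 = 0
  4/17·s² − (12/19 + 4/17)·s + 12/19 = 0
which factors as (s − 1)·(4/17·s − 12/19) = 0, giving roots s = 1 and s = (12/19)/(4/17) = 51/19. Since 51/19 ≥ 1, the smallest root in [0, 1] is s = 1.)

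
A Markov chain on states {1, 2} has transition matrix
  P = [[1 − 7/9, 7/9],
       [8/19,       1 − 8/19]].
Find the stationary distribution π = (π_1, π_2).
π_1 = 72/205, π_2 = 133/205

Solve πP = π with π_1 + π_2 = 1. From πP = π: π_1 · (1 − 7/9) + π_2 · 8/19 = π_1 ⇒ π_2 · 8/19 = π_1 · 7/9 ⇒ π_2/π_1 = (7/9)/(8/19) = 133/72. Together with π_1 + π_2 = 1:
  π_1 = (8/19)/(7/9 + 8/19) = (8/19)/(205/171) = 72/205,
  π_2 = (7/9)/(7/9 + 8/19) = (7/9)/(205/171) = 133/205.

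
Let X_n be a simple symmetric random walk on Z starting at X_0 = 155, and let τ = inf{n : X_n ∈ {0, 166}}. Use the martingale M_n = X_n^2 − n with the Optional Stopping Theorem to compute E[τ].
E[τ] = 1705

M_n = X_n^2 − n is a martingale (since E[X_{n+1}^2 | F_n] = X_n^2 + 1). By OST (τ has finite mean in a bounded region), E[M_τ] = E[M_0] = X_0^2 − 0 = 155^2 = 24025. Also E[M_τ] = E[X_τ^2] − E[τ]. The walk exits at 0 or 166, with P(hit 166 first) = 155/166, so E[X_τ^2] = 166^2 · 155/166 + 0 = 25730. Thus E[τ] = E[X_τ^2] − E[M_τ] = 25730 − 24025 = 1705 = 155(166 − 155) = 1705.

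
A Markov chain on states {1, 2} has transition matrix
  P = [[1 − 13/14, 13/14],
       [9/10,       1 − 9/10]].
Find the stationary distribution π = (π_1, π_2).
π_1 = 63/128, π_2 = 65/128

Solve πP = π with π_1 + π_2 = 1. From πP = π: π_1 · (1 − 13/14) + π_2 · 9/10 = π_1 ⇒ π_2 · 9/10 = π_1 · 13/14 ⇒ π_2/π_1 = (13/14)/(9/10) = 65/63. Together with π_1 + π_2 = 1:
  π_1 = (9/10)/(13/14 + 9/10) = (9/10)/(64/35) = 63/128,
  π_2 = (13/14)/(13/14 + 9/10) = (13/14)/(64/35) = 65/128.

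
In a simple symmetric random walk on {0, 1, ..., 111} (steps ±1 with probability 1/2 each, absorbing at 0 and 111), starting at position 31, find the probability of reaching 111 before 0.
P(hit 111 before 0) = 31/111

Let u_k = P(hit 111 before 0 | start at k). Then u_0 = 0, u_111 = 1, and u_k = u_{k-1}/2 + u_{k+1}/2 for 1 ≤ k ≤ 110. This harmonic recurrence is solved by u_k = k/111, giving u_31 = 31/111.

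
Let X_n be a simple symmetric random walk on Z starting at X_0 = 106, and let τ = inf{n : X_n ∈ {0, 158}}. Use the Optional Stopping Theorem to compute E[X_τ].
E[X_τ] = 106

X_n is a martingale and τ is a bounded-mean stopping time (indeed τ is finite a.s. with bounded expectation since the walk is in a bounded region). By the OST, E[X_τ] = E[X_0] = 106. Equivalently: E[X_τ] = 158 · P(hit 158 first) + 0 · P(hit 0 first) = 158 · (106/158) = 106.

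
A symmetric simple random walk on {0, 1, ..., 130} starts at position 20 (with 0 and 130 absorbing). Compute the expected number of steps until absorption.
E[τ | X_0 = 20] = 2200

Let v_k = E[τ | X_0 = k]. Boundary: v_0 = v_130 = 0. Recurrence: v_k = 1 + (v_{k-1} + v_{k+1})/2 for 1 ≤ k ≤ 129. The particular solution to v_k − (v_{k-1} + v_{k+1})/2 = 1 is v_k = −k^2. Adding homogeneous solution A + B k and matching boundaries gives v_k = k (130 − k). Substituting k = 20: v_20 = 20 · 110 = 2200.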